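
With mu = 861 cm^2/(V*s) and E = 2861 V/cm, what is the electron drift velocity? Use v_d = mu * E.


Step 1: v_d = mu * E
Step 2: v_d = 861 * 2861 = 2463321
Step 3: v_d = 2.46e+06 cm/s

2.46e+06


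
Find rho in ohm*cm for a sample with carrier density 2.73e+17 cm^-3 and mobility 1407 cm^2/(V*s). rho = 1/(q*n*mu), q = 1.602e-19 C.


Step 1: sigma = q * n * mu = 1.602e-19 * 2.73e+17 * 1407 = 6.15346e+01 S/cm
Step 2: rho = 1 / sigma = 1 / 6.15346e+01 = 0.01625 ohm*cm

0.01625


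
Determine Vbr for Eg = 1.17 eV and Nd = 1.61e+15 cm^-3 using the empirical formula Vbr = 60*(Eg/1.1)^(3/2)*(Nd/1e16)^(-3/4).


Step 1: Eg/1.1 = 1.17/1.1 = 1.063636
Step 2: (Eg/1.1)^1.5 = 1.063636^1.5 = 1.096957
Step 3: (Nd/1e16)^(-0.75) = (0.161)^(-0.75) = 3.934419
Step 4: Vbr = 60 * 1.096957 * 3.934419 = 259.0 V

259.0


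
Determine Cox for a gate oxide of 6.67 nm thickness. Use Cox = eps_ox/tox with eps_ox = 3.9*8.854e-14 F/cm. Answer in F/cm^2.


Step 1: eps_ox = 3.9 * 8.854e-14 = 3.45306e-13 F/cm
Step 2: tox in cm = 6.67 nm * 1e-7 = 6.6700e-07 cm
Step 3: Cox = 3.45306e-13 / 6.6700e-07 = 5.18e-07 F/cm^2

5.18e-07


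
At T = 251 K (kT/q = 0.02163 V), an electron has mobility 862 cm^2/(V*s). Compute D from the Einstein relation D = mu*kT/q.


Step 1: D = mu * (kT/q)
Step 2: D = 862 * 0.02163
Step 3: D = 18.65 cm^2/s

18.65


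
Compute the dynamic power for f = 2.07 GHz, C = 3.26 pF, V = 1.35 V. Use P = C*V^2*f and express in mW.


Step 1: V^2 = 1.35^2 = 1.8225 V^2
Step 2: P = C*V^2*f = 3.26e-12 F * 1.8225 * 2.07e9 Hz
Step 3: P = 1.22985945e-02 W
Step 4: P = 12.299 mW

12.299


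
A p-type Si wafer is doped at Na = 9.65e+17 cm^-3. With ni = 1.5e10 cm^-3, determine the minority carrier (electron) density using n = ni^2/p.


Step 1: Majority hole concentration p ≈ Na = 9.65e+17 cm^-3
Step 2: n = ni^2 / Na = (1.5e10)^2 / 9.65e+17
Step 3: n = 2.33e+02 cm^-3

2.33e+02


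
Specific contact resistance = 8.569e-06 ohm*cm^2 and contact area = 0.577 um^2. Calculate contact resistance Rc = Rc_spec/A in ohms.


Step 1: Convert area to cm^2: 0.577 um^2 = 5.7700e-09 cm^2
Step 2: Rc = Rc_spec / A = 8.569e-06 / 5.7700e-09
Step 3: Rc = 1.49e+03 ohms

1.49e+03


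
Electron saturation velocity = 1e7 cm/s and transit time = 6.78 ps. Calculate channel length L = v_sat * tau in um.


Step 1: tau in seconds = 6.78 ps * 1e-12 = 6.7800e-12 s
Step 2: L = v_sat * tau = 1e7 * 6.7800e-12 = 6.7800e-05 cm
Step 3: L in um = 6.7800e-05 * 1e4 = 0.678 um

0.678


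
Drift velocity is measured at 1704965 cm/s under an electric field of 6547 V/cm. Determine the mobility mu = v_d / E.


Step 1: mu = v_d / E
Step 2: mu = 1704965 / 6547
Step 3: mu = 260.42 cm^2/(V*s)

260.42


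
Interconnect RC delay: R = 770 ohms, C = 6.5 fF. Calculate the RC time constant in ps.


Step 1: tau = R * C
Step 2: tau = 770 * 6.5 fF = 770 * 6.5e-15 F
Step 3: tau = 5.005e-12 s = 5.005 ps

5.005


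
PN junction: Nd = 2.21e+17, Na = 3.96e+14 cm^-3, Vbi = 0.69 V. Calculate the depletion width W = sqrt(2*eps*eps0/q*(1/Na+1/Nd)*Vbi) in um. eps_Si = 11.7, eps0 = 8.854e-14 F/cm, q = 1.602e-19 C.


Step 1: 1/Na + 1/Nd = 1/3.96e+14 + 1/2.21e+17 = 2.52978e-15
Step 2: 2*eps*eps0/q = 2*11.7*8.854e-14/1.602e-19 = 1.293281e+07
Step 3: W^2 = 1.293281e+07 * 2.52978e-15 * 0.69 = 2.25748e-08
Step 4: W = sqrt(2.25748e-08) = 1.502e-04 cm = 1.502 um

1.502


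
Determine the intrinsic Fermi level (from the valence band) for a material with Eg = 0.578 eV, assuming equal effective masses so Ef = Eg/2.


Step 1: For an intrinsic semiconductor, the Fermi level sits at midgap.
Step 2: Ef = Eg / 2 = 0.578 / 2 = 0.289 eV

0.289


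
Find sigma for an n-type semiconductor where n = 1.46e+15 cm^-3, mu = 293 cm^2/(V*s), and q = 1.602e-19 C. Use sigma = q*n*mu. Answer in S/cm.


Step 1: sigma = q * n * mu
Step 2: sigma = 1.602e-19 * 1.46e+15 * 293
Step 3: sigma = 6.853e-02 S/cm

6.853e-02


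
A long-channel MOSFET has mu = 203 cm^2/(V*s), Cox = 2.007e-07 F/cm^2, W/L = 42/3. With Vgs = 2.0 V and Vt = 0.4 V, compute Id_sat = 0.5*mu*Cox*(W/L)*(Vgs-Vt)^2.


Step 1: Overdrive voltage Vov = Vgs - Vt = 2.0 - 0.4 = 1.6 V
Step 2: W/L = 42/3 = 14
Step 3: Id = 0.5 * 203 * 2.007e-07 * 14 * 1.6^2
Step 4: Id = 7.30e-04 A

7.30e-04


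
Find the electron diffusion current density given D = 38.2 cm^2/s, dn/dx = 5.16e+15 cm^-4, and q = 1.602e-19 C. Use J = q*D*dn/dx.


Step 1: J = q * D * (dn/dx)
Step 2: J = 1.602e-19 * 38.2 * 5.16e+15
Step 3: J = 3.16e-02 A/cm^2

3.16e-02


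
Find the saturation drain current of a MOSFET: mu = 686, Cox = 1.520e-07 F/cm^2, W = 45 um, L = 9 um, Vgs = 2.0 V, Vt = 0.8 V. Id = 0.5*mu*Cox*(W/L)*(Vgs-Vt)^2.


Step 1: Overdrive voltage Vov = Vgs - Vt = 2.0 - 0.8 = 1.2 V
Step 2: W/L = 45/9 = 5
Step 3: Id = 0.5 * 686 * 1.520e-07 * 5 * 1.2^2
Step 4: Id = 3.75e-04 A

3.75e-04


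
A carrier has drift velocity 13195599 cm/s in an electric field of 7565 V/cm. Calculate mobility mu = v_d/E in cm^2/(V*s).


Step 1: mu = v_d / E
Step 2: mu = 13195599 / 7565
Step 3: mu = 1744.3 cm^2/(V*s)

1744.3


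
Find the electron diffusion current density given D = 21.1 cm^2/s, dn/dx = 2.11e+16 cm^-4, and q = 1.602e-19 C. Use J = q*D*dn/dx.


Step 1: J = q * D * (dn/dx)
Step 2: J = 1.602e-19 * 21.1 * 2.11e+16
Step 3: J = 7.13e-02 A/cm^2

7.13e-02


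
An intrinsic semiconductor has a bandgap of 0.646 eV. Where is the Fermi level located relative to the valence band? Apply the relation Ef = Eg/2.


Step 1: For an intrinsic semiconductor, the Fermi level sits at midgap.
Step 2: Ef = Eg / 2 = 0.646 / 2 = 0.323 eV

0.323


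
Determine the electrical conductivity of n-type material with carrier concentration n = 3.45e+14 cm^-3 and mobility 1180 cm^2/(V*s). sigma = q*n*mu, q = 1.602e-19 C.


Step 1: sigma = q * n * mu
Step 2: sigma = 1.602e-19 * 3.45e+14 * 1180
Step 3: sigma = 6.522e-02 S/cm

6.522e-02


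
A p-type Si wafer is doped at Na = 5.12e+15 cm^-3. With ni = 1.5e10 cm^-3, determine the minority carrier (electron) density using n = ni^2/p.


Step 1: Majority hole concentration p ≈ Na = 5.12e+15 cm^-3
Step 2: n = ni^2 / Na = (1.5e10)^2 / 5.12e+15
Step 3: n = 4.39e+04 cm^-3

4.39e+04


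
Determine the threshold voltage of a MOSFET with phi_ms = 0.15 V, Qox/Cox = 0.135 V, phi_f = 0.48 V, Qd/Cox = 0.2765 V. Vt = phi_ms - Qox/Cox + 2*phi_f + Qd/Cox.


Step 1: Vt = phi_ms - Qox/Cox + 2*phi_f + Qd/Cox
Step 2: Vt = 0.15 - 0.135 + 2*0.48 + 0.2765
Step 3: Vt = 0.15 - 0.135 + 0.96 + 0.2765
Step 4: Vt = 1.2515 V

1.2515


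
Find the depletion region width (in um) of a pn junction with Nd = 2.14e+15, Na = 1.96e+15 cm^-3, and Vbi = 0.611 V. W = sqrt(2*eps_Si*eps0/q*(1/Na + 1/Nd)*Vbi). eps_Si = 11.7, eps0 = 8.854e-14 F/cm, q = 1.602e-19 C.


Step 1: 1/Na + 1/Nd = 1/1.96e+15 + 1/2.14e+15 = 9.77494e-16
Step 2: 2*eps*eps0/q = 2*11.7*8.854e-14/1.602e-19 = 1.293281e+07
Step 3: W^2 = 1.293281e+07 * 9.77494e-16 * 0.611 = 7.72411e-09
Step 4: W = sqrt(7.72411e-09) = 8.789e-05 cm = 0.8789 um

0.8789


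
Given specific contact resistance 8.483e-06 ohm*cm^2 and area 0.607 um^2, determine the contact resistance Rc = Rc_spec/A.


Step 1: Convert area to cm^2: 0.607 um^2 = 6.0700e-09 cm^2
Step 2: Rc = Rc_spec / A = 8.483e-06 / 6.0700e-09
Step 3: Rc = 1.40e+03 ohms

1.40e+03


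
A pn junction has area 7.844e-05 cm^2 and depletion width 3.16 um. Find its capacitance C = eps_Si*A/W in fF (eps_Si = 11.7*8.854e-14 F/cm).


Step 1: eps_Si = 11.7 * 8.854e-14 = 1.035918e-12 F/cm
Step 2: W in cm = 3.16 * 1e-4 = 3.16e-04 cm
Step 3: C = 1.035918e-12 * 7.844e-05 / 3.16e-04 = 2.571437e-13 F
Step 4: C = 257.14 fF

257.14


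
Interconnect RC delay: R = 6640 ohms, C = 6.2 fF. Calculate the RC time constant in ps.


Step 1: tau = R * C
Step 2: tau = 6640 * 6.2 fF = 6640 * 6.2e-15 F
Step 3: tau = 4.1168e-11 s = 41.168 ps

41.168


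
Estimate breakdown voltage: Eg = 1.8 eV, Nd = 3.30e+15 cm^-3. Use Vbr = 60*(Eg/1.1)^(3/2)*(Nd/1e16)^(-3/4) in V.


Step 1: Eg/1.1 = 1.8/1.1 = 1.636364
Step 2: (Eg/1.1)^1.5 = 1.636364^1.5 = 2.093244
Step 3: (Nd/1e16)^(-0.75) = (0.33)^(-0.75) = 2.296754
Step 4: Vbr = 60 * 2.093244 * 2.296754 = 288.5 V

288.5


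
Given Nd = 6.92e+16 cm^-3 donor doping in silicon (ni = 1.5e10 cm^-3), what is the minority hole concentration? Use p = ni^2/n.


Step 1: Since Nd >> ni, n ≈ Nd = 6.92e+16 cm^-3
Step 2: p = ni^2 / n = (1.5e10)^2 / 6.92e+16
Step 3: p = 2.25e20 / 6.92e+16 = 3.25e+03 cm^-3

3.25e+03


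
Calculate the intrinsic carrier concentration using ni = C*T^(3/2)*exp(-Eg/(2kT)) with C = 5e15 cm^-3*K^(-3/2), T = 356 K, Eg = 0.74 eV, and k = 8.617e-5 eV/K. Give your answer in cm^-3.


Step 1: Compute kT = 8.617e-5 * 356 = 0.03067652 eV
Step 2: Exponent = -Eg/(2kT) = -0.74/(2*0.03067652) = -12.06134
Step 3: T^(3/2) = 356^1.5 = 6716.99
Step 4: ni = 5e15 * 6716.99 * exp(-12.06134) = 1.94e+14 cm^-3

1.94e+14


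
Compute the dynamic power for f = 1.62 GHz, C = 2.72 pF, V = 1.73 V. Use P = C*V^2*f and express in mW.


Step 1: V^2 = 1.73^2 = 2.9929 V^2
Step 2: P = C*V^2*f = 2.72e-12 F * 2.9929 * 1.62e9 Hz
Step 3: P = 1.318791456e-02 W
Step 4: P = 13.188 mW

13.188


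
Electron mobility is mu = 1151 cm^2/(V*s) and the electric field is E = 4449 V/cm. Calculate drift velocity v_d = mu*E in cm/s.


Step 1: v_d = mu * E
Step 2: v_d = 1151 * 4449 = 5120799
Step 3: v_d = 5.12e+06 cm/s

5.12e+06


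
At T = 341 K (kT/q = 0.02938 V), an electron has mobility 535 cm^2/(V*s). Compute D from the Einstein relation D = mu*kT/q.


Step 1: D = mu * (kT/q)
Step 2: D = 535 * 0.02938
Step 3: D = 15.72 cm^2/s

15.72


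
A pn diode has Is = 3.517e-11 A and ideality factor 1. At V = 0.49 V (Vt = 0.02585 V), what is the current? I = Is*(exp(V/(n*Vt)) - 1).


Step 1: V/(n*Vt) = 0.49/(1*0.02585) = 18.9555
Step 2: exp(18.9555) = 1.7071e+08
Step 3: I = 3.517e-11 * (1.7071e+08 - 1) = 6.00e-03 A

6.00e-03


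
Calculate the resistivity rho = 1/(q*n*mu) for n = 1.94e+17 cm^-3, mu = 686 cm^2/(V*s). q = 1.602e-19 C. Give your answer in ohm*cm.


Step 1: sigma = q * n * mu = 1.602e-19 * 1.94e+17 * 686 = 2.13201e+01 S/cm
Step 2: rho = 1 / sigma = 1 / 2.13201e+01 = 0.0469 ohm*cm

0.0469


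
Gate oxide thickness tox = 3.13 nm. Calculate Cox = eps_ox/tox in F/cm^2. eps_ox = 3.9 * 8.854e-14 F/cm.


Step 1: eps_ox = 3.9 * 8.854e-14 = 3.45306e-13 F/cm
Step 2: tox in cm = 3.13 nm * 1e-7 = 3.1300e-07 cm
Step 3: Cox = 3.45306e-13 / 3.1300e-07 = 1.10e-06 F/cm^2

1.10e-06


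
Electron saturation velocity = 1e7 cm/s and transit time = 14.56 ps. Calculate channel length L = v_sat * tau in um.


Step 1: tau in seconds = 14.56 ps * 1e-12 = 1.4560e-11 s
Step 2: L = v_sat * tau = 1e7 * 1.4560e-11 = 1.4560e-04 cm
Step 3: L in um = 1.4560e-04 * 1e4 = 1.456 um

1.456


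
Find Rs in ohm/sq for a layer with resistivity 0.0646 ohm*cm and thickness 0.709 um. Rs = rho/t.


Step 1: Convert thickness to cm: t = 0.709 um = 7.0900e-05 cm
Step 2: Rs = rho / t = 0.0646 / 7.0900e-05
Step 3: Rs = 911.1 ohm/sq

911.1


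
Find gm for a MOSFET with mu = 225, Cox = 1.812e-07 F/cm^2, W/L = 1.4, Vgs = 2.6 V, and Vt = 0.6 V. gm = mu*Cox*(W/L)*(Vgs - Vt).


Step 1: Vov = Vgs - Vt = 2.6 - 0.6 = 2.0 V
Step 2: gm = mu * Cox * (W/L) * Vov
Step 3: gm = 225 * 1.812e-07 * 1.4 * 2.0 = 1.14e-04 S

1.14e-04


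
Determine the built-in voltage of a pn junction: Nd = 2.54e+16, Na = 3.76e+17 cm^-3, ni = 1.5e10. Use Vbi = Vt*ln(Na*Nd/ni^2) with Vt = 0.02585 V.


Step 1: Compute Na*Nd/ni^2 = 3.76e+17 * 2.54e+16 / (1.5e10)^2 = 4.2446e+13
Step 2: ln(4.2446e+13) = 31.3793
Step 3: Vbi = 0.02585 * 31.3793 = 0.811 V

0.811


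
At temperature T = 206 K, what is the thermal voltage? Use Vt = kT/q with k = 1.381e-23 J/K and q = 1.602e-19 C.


Step 1: kT = 1.381e-23 * 206 = 2.84486e-21 J
Step 2: Vt = kT/q = 2.84486e-21 / 1.602e-19
Step 3: Vt = 0.01776 V

0.01776


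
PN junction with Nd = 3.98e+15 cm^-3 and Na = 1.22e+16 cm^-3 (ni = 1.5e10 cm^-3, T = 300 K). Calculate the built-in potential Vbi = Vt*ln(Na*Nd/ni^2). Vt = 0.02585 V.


Step 1: Compute Na*Nd/ni^2 = 1.22e+16 * 3.98e+15 / (1.5e10)^2 = 2.1580e+11
Step 2: ln(2.1580e+11) = 26.0976
Step 3: Vbi = 0.02585 * 26.0976 = 0.675 V

0.675


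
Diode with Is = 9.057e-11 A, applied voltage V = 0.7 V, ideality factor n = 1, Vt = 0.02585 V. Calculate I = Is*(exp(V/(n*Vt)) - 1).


Step 1: V/(n*Vt) = 0.7/(1*0.02585) = 27.0793
Step 2: exp(27.0793) = 5.7596e+11
Step 3: I = 9.057e-11 * (5.7596e+11 - 1) = 5.22e+01 A

5.22e+01


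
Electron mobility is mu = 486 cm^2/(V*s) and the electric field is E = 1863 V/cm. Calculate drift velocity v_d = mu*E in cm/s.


Step 1: v_d = mu * E
Step 2: v_d = 486 * 1863 = 905418
Step 3: v_d = 9.05e+05 cm/s

9.05e+05


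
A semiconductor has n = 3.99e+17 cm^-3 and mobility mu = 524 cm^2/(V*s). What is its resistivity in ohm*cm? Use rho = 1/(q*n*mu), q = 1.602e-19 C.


Step 1: sigma = q * n * mu = 1.602e-19 * 3.99e+17 * 524 = 3.34940e+01 S/cm
Step 2: rho = 1 / sigma = 1 / 3.34940e+01 = 0.02986 ohm*cm

0.02986


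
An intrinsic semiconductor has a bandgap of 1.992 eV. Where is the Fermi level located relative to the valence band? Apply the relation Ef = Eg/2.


Step 1: For an intrinsic semiconductor, the Fermi level sits at midgap.
Step 2: Ef = Eg / 2 = 1.992 / 2 = 0.996 eV

0.996


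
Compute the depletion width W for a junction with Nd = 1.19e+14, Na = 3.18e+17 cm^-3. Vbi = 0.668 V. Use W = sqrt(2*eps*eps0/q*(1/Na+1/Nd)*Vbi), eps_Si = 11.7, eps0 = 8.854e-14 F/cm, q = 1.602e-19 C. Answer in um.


Step 1: 1/Na + 1/Nd = 1/3.18e+17 + 1/1.19e+14 = 8.40651e-15
Step 2: 2*eps*eps0/q = 2*11.7*8.854e-14/1.602e-19 = 1.293281e+07
Step 3: W^2 = 1.293281e+07 * 8.40651e-15 * 0.668 = 7.26248e-08
Step 4: W = sqrt(7.26248e-08) = 2.695e-04 cm = 2.695 um

2.695


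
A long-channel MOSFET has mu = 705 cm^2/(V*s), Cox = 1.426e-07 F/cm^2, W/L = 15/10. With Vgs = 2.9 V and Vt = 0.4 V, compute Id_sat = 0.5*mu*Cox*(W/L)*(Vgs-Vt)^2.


Step 1: Overdrive voltage Vov = Vgs - Vt = 2.9 - 0.4 = 2.5 V
Step 2: W/L = 15/10 = 1.5
Step 3: Id = 0.5 * 705 * 1.426e-07 * 1.5 * 2.5^2
Step 4: Id = 4.71e-04 A

4.71e-04


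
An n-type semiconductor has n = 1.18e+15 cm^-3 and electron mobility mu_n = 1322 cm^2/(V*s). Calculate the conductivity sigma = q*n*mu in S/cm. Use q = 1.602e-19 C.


Step 1: sigma = q * n * mu
Step 2: sigma = 1.602e-19 * 1.18e+15 * 1322
Step 3: sigma = 2.499e-01 S/cm

2.499e-01


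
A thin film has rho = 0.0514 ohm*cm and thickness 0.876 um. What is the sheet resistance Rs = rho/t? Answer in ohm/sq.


Step 1: Convert thickness to cm: t = 0.876 um = 8.7600e-05 cm
Step 2: Rs = rho / t = 0.0514 / 8.7600e-05
Step 3: Rs = 586.8 ohm/sq

586.8


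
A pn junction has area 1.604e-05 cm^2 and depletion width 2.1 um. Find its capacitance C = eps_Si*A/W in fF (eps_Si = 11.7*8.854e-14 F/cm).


Step 1: eps_Si = 11.7 * 8.854e-14 = 1.035918e-12 F/cm
Step 2: W in cm = 2.1 * 1e-4 = 2.10e-04 cm
Step 3: C = 1.035918e-12 * 1.604e-05 / 2.10e-04 = 7.912440e-14 F
Step 4: C = 79.12 fF

79.12


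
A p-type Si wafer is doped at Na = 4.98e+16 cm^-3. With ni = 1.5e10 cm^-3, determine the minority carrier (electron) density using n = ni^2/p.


Step 1: Majority hole concentration p ≈ Na = 4.98e+16 cm^-3
Step 2: n = ni^2 / Na = (1.5e10)^2 / 4.98e+16
Step 3: n = 4.52e+03 cm^-3

4.52e+03


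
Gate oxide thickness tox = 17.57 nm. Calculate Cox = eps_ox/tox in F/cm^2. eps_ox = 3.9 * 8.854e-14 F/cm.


Step 1: eps_ox = 3.9 * 8.854e-14 = 3.45306e-13 F/cm
Step 2: tox in cm = 17.57 nm * 1e-7 = 1.7570e-06 cm
Step 3: Cox = 3.45306e-13 / 1.7570e-06 = 1.97e-07 F/cm^2

1.97e-07


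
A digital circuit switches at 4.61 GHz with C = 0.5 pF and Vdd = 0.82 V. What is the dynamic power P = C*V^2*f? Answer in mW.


Step 1: V^2 = 0.82^2 = 0.6724 V^2
Step 2: P = C*V^2*f = 0.5e-12 F * 0.6724 * 4.61e9 Hz
Step 3: P = 1.549882e-03 W
Step 4: P = 1.55 mW

1.55


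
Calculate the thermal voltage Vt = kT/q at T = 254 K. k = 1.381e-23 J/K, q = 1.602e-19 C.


Step 1: kT = 1.381e-23 * 254 = 3.50774e-21 J
Step 2: Vt = kT/q = 3.50774e-21 / 1.602e-19
Step 3: Vt = 0.0219 V

0.0219


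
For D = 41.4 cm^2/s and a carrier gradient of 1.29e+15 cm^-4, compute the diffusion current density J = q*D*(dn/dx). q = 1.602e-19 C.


Step 1: J = q * D * (dn/dx)
Step 2: J = 1.602e-19 * 41.4 * 1.29e+15
Step 3: J = 8.56e-03 A/cm^2

8.56e-03


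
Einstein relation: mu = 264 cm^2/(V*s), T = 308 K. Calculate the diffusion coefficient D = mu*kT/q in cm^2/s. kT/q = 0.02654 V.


Step 1: D = mu * (kT/q)
Step 2: D = 264 * 0.02654
Step 3: D = 7.01 cm^2/s

7.01


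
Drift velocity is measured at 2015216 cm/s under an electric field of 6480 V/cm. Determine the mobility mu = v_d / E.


Step 1: mu = v_d / E
Step 2: mu = 2015216 / 6480
Step 3: mu = 310.99 cm^2/(V*s)

310.99


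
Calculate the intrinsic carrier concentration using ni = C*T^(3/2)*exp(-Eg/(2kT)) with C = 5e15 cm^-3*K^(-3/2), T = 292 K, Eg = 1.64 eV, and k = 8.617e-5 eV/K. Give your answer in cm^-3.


Step 1: Compute kT = 8.617e-5 * 292 = 0.02516164 eV
Step 2: Exponent = -Eg/(2kT) = -1.64/(2*0.02516164) = -32.58929
Step 3: T^(3/2) = 292^1.5 = 4989.70
Step 4: ni = 5e15 * 4989.70 * exp(-32.58929) = 1.75e+05 cm^-3

1.75e+05


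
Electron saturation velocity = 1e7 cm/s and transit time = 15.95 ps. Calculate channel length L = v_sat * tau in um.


Step 1: tau in seconds = 15.95 ps * 1e-12 = 1.5950e-11 s
Step 2: L = v_sat * tau = 1e7 * 1.5950e-11 = 1.5950e-04 cm
Step 3: L in um = 1.5950e-04 * 1e4 = 1.595 um

1.595


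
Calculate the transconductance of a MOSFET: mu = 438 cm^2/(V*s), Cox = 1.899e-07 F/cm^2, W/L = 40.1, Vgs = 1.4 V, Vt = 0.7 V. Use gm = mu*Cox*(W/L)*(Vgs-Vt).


Step 1: Vov = Vgs - Vt = 1.4 - 0.7 = 0.7 V
Step 2: gm = mu * Cox * (W/L) * Vov
Step 3: gm = 438 * 1.899e-07 * 40.1 * 0.7 = 2.33e-03 S

2.33e-03


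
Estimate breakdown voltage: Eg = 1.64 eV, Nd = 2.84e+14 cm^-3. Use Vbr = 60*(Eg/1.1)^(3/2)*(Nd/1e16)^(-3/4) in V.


Step 1: Eg/1.1 = 1.64/1.1 = 1.490909
Step 2: (Eg/1.1)^1.5 = 1.490909^1.5 = 1.820441
Step 3: (Nd/1e16)^(-0.75) = (0.0284)^(-0.75) = 14.454772
Step 4: Vbr = 60 * 1.820441 * 14.454772 = 1578.8 V

1578.8


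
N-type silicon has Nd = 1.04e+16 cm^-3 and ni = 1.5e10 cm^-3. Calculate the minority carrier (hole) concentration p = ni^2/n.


Step 1: Since Nd >> ni, n ≈ Nd = 1.04e+16 cm^-3
Step 2: p = ni^2 / n = (1.5e10)^2 / 1.04e+16
Step 3: p = 2.25e20 / 1.04e+16 = 2.16e+04 cm^-3

2.16e+04


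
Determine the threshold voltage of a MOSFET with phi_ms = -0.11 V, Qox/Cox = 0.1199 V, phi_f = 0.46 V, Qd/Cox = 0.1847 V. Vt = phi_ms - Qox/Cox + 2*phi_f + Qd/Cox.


Step 1: Vt = phi_ms - Qox/Cox + 2*phi_f + Qd/Cox
Step 2: Vt = -0.11 - 0.1199 + 2*0.46 + 0.1847
Step 3: Vt = -0.11 - 0.1199 + 0.92 + 0.1847
Step 4: Vt = 0.8748 V

0.8748


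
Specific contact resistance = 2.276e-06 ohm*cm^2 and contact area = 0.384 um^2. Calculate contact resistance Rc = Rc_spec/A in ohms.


Step 1: Convert area to cm^2: 0.384 um^2 = 3.8400e-09 cm^2
Step 2: Rc = Rc_spec / A = 2.276e-06 / 3.8400e-09
Step 3: Rc = 5.93e+02 ohms

5.93e+02


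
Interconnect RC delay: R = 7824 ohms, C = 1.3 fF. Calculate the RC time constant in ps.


Step 1: tau = R * C
Step 2: tau = 7824 * 1.3 fF = 7824 * 1.3e-15 F
Step 3: tau = 1.01712e-11 s = 10.1712 ps

10.1712


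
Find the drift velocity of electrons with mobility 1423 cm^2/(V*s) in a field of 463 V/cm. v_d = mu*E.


Step 1: v_d = mu * E
Step 2: v_d = 1423 * 463 = 658849
Step 3: v_d = 6.59e+05 cm/s

6.59e+05


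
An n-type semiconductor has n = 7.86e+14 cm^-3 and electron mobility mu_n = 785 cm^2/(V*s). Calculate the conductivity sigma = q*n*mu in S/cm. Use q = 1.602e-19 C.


Step 1: sigma = q * n * mu
Step 2: sigma = 1.602e-19 * 7.86e+14 * 785
Step 3: sigma = 9.885e-02 S/cm

9.885e-02


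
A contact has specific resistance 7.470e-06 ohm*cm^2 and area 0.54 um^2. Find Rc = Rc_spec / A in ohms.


Step 1: Convert area to cm^2: 0.54 um^2 = 5.4000e-09 cm^2
Step 2: Rc = Rc_spec / A = 7.470e-06 / 5.4000e-09
Step 3: Rc = 1.38e+03 ohms

1.38e+03


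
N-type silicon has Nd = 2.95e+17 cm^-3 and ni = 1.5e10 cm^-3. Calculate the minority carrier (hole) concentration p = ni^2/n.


Step 1: Since Nd >> ni, n ≈ Nd = 2.95e+17 cm^-3
Step 2: p = ni^2 / n = (1.5e10)^2 / 2.95e+17
Step 3: p = 2.25e20 / 2.95e+17 = 7.63e+02 cm^-3

7.63e+02


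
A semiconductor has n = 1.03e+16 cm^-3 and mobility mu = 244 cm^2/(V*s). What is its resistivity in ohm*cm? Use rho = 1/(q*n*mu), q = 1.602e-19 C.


Step 1: sigma = q * n * mu = 1.602e-19 * 1.03e+16 * 244 = 4.02615e-01 S/cm
Step 2: rho = 1 / sigma = 1 / 4.02615e-01 = 2.484 ohm*cm

2.484


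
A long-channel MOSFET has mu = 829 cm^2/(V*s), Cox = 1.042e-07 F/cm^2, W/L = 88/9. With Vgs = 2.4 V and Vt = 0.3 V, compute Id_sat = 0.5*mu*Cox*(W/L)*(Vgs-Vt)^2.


Step 1: Overdrive voltage Vov = Vgs - Vt = 2.4 - 0.3 = 2.1 V
Step 2: W/L = 88/9 = 9.77778
Step 3: Id = 0.5 * 829 * 1.042e-07 * 9.77778 * 2.1^2
Step 4: Id = 1.86e-03 A

1.86e-03


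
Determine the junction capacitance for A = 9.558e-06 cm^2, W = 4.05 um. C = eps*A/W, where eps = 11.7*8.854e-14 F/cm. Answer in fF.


Step 1: eps_Si = 11.7 * 8.854e-14 = 1.035918e-12 F/cm
Step 2: W in cm = 4.05 * 1e-4 = 4.05e-04 cm
Step 3: C = 1.035918e-12 * 9.558e-06 / 4.05e-04 = 2.444766e-14 F
Step 4: C = 24.45 fF

24.45


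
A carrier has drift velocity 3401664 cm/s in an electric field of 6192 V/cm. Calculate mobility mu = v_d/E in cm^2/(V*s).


Step 1: mu = v_d / E
Step 2: mu = 3401664 / 6192
Step 3: mu = 549.36 cm^2/(V*s)

549.36


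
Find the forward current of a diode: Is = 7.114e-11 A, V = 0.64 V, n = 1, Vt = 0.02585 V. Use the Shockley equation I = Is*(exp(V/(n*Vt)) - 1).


Step 1: V/(n*Vt) = 0.64/(1*0.02585) = 24.7582
Step 2: exp(24.7582) = 5.6539e+10
Step 3: I = 7.114e-11 * (5.6539e+10 - 1) = 4.02e+00 A

4.02e+00


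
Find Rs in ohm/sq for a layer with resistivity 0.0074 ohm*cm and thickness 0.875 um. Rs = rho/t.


Step 1: Convert thickness to cm: t = 0.875 um = 8.7500e-05 cm
Step 2: Rs = rho / t = 0.0074 / 8.7500e-05
Step 3: Rs = 84.6 ohm/sq

84.6


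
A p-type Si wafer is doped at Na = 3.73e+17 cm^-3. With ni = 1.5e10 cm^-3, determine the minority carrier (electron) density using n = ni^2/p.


Step 1: Majority hole concentration p ≈ Na = 3.73e+17 cm^-3
Step 2: n = ni^2 / Na = (1.5e10)^2 / 3.73e+17
Step 3: n = 6.03e+02 cm^-3

6.03e+02


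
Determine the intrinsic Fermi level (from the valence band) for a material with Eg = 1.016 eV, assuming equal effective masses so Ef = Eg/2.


Step 1: For an intrinsic semiconductor, the Fermi level sits at midgap.
Step 2: Ef = Eg / 2 = 1.016 / 2 = 0.508 eV

0.508


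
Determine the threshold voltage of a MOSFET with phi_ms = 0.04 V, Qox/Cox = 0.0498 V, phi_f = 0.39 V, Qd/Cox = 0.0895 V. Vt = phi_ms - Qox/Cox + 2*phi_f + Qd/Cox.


Step 1: Vt = phi_ms - Qox/Cox + 2*phi_f + Qd/Cox
Step 2: Vt = 0.04 - 0.0498 + 2*0.39 + 0.0895
Step 3: Vt = 0.04 - 0.0498 + 0.78 + 0.0895
Step 4: Vt = 0.8597 V

0.8597


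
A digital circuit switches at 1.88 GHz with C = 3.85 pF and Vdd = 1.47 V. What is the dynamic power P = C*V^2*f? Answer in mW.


Step 1: V^2 = 1.47^2 = 2.1609 V^2
Step 2: P = C*V^2*f = 3.85e-12 F * 2.1609 * 1.88e9 Hz
Step 3: P = 1.56405942e-02 W
Step 4: P = 15.641 mW

15.641


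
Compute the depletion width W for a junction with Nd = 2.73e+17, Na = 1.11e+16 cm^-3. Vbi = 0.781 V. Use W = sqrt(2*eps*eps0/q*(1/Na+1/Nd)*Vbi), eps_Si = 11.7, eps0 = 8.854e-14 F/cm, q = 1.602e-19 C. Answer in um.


Step 1: 1/Na + 1/Nd = 1/1.11e+16 + 1/2.73e+17 = 9.37531e-17
Step 2: 2*eps*eps0/q = 2*11.7*8.854e-14/1.602e-19 = 1.293281e+07
Step 3: W^2 = 1.293281e+07 * 9.37531e-17 * 0.781 = 9.46955e-10
Step 4: W = sqrt(9.46955e-10) = 3.077e-05 cm = 0.3077 um

0.3077


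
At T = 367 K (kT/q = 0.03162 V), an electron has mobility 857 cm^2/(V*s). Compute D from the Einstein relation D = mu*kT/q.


Step 1: D = mu * (kT/q)
Step 2: D = 857 * 0.03162
Step 3: D = 27.1 cm^2/s

27.1


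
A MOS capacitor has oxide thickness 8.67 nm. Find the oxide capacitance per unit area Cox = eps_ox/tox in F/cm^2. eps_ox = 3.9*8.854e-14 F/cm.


Step 1: eps_ox = 3.9 * 8.854e-14 = 3.45306e-13 F/cm
Step 2: tox in cm = 8.67 nm * 1e-7 = 8.6700e-07 cm
Step 3: Cox = 3.45306e-13 / 8.6700e-07 = 3.98e-07 F/cm^2

3.98e-07


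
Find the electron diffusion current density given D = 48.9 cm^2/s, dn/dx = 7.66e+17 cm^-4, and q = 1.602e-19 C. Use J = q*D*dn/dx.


Step 1: J = q * D * (dn/dx)
Step 2: J = 1.602e-19 * 48.9 * 7.66e+17
Step 3: J = 6.00e+00 A/cm^2

6.00e+00


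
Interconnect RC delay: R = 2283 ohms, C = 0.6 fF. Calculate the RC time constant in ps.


Step 1: tau = R * C
Step 2: tau = 2283 * 0.6 fF = 2283 * 6.0e-16 F
Step 3: tau = 1.3698e-12 s = 1.3698 ps

1.3698


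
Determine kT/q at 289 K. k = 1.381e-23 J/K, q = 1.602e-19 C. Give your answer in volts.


Step 1: kT = 1.381e-23 * 289 = 3.99109e-21 J
Step 2: Vt = kT/q = 3.99109e-21 / 1.602e-19
Step 3: Vt = 0.02491 V

0.02491


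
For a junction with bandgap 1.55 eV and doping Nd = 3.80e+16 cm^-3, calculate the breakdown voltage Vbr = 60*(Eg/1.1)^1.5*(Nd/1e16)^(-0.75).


Step 1: Eg/1.1 = 1.55/1.1 = 1.409091
Step 2: (Eg/1.1)^1.5 = 1.409091^1.5 = 1.672663
Step 3: (Nd/1e16)^(-0.75) = (3.8)^(-0.75) = 0.367420
Step 4: Vbr = 60 * 1.672663 * 0.367420 = 36.9 V

36.9


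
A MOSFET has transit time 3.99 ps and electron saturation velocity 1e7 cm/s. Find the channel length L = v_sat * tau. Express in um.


Step 1: tau in seconds = 3.99 ps * 1e-12 = 3.9900e-12 s
Step 2: L = v_sat * tau = 1e7 * 3.9900e-12 = 3.9900e-05 cm
Step 3: L in um = 3.9900e-05 * 1e4 = 0.399 um

0.399


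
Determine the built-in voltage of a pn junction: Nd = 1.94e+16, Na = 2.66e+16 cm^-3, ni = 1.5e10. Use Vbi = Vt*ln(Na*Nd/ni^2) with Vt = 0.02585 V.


Step 1: Compute Na*Nd/ni^2 = 2.66e+16 * 1.94e+16 / (1.5e10)^2 = 2.2935e+12
Step 2: ln(2.2935e+12) = 28.4611
Step 3: Vbi = 0.02585 * 28.4611 = 0.736 V

0.736


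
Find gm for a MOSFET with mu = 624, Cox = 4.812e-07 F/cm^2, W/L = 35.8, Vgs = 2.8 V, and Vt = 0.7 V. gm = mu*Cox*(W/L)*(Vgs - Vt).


Step 1: Vov = Vgs - Vt = 2.8 - 0.7 = 2.1 V
Step 2: gm = mu * Cox * (W/L) * Vov
Step 3: gm = 624 * 4.812e-07 * 35.8 * 2.1 = 2.26e-02 S

2.26e-02


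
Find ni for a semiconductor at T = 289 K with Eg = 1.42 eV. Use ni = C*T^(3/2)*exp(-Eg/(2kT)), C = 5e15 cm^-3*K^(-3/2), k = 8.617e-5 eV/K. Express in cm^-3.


Step 1: Compute kT = 8.617e-5 * 289 = 0.02490313 eV
Step 2: Exponent = -Eg/(2kT) = -1.42/(2*0.02490313) = -28.51047
Step 3: T^(3/2) = 289^1.5 = 4913.00
Step 4: ni = 5e15 * 4913.00 * exp(-28.51047) = 1.02e+07 cm^-3

1.02e+07


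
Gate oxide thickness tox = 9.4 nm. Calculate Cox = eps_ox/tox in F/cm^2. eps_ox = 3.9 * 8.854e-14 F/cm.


Step 1: eps_ox = 3.9 * 8.854e-14 = 3.45306e-13 F/cm
Step 2: tox in cm = 9.4 nm * 1e-7 = 9.4000e-07 cm
Step 3: Cox = 3.45306e-13 / 9.4000e-07 = 3.67e-07 F/cm^2

3.67e-07


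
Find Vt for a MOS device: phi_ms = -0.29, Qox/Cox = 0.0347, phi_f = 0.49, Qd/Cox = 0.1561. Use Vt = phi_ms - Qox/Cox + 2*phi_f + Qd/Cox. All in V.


Step 1: Vt = phi_ms - Qox/Cox + 2*phi_f + Qd/Cox
Step 2: Vt = -0.29 - 0.0347 + 2*0.49 + 0.1561
Step 3: Vt = -0.29 - 0.0347 + 0.98 + 0.1561
Step 4: Vt = 0.8114 V

0.8114


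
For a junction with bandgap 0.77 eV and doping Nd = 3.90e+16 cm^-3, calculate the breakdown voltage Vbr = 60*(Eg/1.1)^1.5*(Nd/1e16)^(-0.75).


Step 1: Eg/1.1 = 0.77/1.1 = 0.700000
Step 2: (Eg/1.1)^1.5 = 0.700000^1.5 = 0.585662
Step 3: (Nd/1e16)^(-0.75) = (3.9)^(-0.75) = 0.360331
Step 4: Vbr = 60 * 0.585662 * 0.360331 = 12.7 V

12.7


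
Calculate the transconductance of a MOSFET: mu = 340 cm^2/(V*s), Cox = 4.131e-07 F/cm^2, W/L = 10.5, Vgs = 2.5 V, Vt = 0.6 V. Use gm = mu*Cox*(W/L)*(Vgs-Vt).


Step 1: Vov = Vgs - Vt = 2.5 - 0.6 = 1.9 V
Step 2: gm = mu * Cox * (W/L) * Vov
Step 3: gm = 340 * 4.131e-07 * 10.5 * 1.9 = 2.80e-03 S

2.80e-03


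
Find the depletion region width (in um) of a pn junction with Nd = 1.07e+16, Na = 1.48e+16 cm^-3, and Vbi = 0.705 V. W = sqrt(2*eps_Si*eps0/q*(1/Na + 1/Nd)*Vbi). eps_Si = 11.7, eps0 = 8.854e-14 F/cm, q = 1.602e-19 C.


Step 1: 1/Na + 1/Nd = 1/1.48e+16 + 1/1.07e+16 = 1.61026e-16
Step 2: 2*eps*eps0/q = 2*11.7*8.854e-14/1.602e-19 = 1.293281e+07
Step 3: W^2 = 1.293281e+07 * 1.61026e-16 * 0.705 = 1.46818e-09
Step 4: W = sqrt(1.46818e-09) = 3.832e-05 cm = 0.3832 um

0.3832


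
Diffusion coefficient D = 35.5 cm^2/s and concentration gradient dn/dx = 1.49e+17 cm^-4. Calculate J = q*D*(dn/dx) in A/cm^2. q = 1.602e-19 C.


Step 1: J = q * D * (dn/dx)
Step 2: J = 1.602e-19 * 35.5 * 1.49e+17
Step 3: J = 8.47e-01 A/cm^2

8.47e-01


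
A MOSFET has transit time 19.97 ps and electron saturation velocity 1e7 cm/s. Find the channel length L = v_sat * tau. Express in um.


Step 1: tau in seconds = 19.97 ps * 1e-12 = 1.9970e-11 s
Step 2: L = v_sat * tau = 1e7 * 1.9970e-11 = 1.9970e-04 cm
Step 3: L in um = 1.9970e-04 * 1e4 = 1.997 um

1.997


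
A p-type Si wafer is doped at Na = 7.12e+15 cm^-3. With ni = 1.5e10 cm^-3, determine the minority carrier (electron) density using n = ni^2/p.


Step 1: Majority hole concentration p ≈ Na = 7.12e+15 cm^-3
Step 2: n = ni^2 / Na = (1.5e10)^2 / 7.12e+15
Step 3: n = 3.16e+04 cm^-3

3.16e+04


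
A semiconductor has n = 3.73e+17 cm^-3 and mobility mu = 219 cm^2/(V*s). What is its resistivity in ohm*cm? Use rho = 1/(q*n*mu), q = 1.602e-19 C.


Step 1: sigma = q * n * mu = 1.602e-19 * 3.73e+17 * 219 = 1.30863e+01 S/cm
Step 2: rho = 1 / sigma = 1 / 1.30863e+01 = 0.07642 ohm*cm

0.07642


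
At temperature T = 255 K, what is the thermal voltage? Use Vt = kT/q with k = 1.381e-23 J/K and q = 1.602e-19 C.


Step 1: kT = 1.381e-23 * 255 = 3.52155e-21 J
Step 2: Vt = kT/q = 3.52155e-21 / 1.602e-19
Step 3: Vt = 0.02198 V

0.02198


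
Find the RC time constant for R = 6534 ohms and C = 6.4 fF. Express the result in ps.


Step 1: tau = R * C
Step 2: tau = 6534 * 6.4 fF = 6534 * 6.4e-15 F
Step 3: tau = 4.18176e-11 s = 41.8176 ps

41.8176


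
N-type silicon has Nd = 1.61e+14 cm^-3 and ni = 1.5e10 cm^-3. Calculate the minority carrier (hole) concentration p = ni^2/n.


Step 1: Since Nd >> ni, n ≈ Nd = 1.61e+14 cm^-3
Step 2: p = ni^2 / n = (1.5e10)^2 / 1.61e+14
Step 3: p = 2.25e20 / 1.61e+14 = 1.40e+06 cm^-3

1.40e+06


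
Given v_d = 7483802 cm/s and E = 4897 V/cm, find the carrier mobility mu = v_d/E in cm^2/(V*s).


Step 1: mu = v_d / E
Step 2: mu = 7483802 / 4897
Step 3: mu = 1528.24 cm^2/(V*s)

1528.24


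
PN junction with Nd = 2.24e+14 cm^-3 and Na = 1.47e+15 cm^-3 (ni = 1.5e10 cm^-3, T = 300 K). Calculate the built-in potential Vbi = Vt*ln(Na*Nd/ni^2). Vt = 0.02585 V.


Step 1: Compute Na*Nd/ni^2 = 1.47e+15 * 2.24e+14 / (1.5e10)^2 = 1.4635e+09
Step 2: ln(1.4635e+09) = 21.1041
Step 3: Vbi = 0.02585 * 21.1041 = 0.546 V

0.546


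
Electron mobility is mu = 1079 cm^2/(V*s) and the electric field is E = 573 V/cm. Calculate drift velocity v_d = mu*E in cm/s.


Step 1: v_d = mu * E
Step 2: v_d = 1079 * 573 = 618267
Step 3: v_d = 6.18e+05 cm/s

6.18e+05


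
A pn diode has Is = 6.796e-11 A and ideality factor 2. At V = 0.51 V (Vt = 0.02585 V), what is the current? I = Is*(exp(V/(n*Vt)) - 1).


Step 1: V/(n*Vt) = 0.51/(2*0.02585) = 9.8646
Step 2: exp(9.8646) = 1.9237e+04
Step 3: I = 6.796e-11 * (1.9237e+04 - 1) = 1.31e-06 A

1.31e-06


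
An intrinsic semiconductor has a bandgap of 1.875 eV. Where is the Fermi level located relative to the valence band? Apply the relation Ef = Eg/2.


Step 1: For an intrinsic semiconductor, the Fermi level sits at midgap.
Step 2: Ef = Eg / 2 = 1.875 / 2 = 0.9375 eV

0.9375


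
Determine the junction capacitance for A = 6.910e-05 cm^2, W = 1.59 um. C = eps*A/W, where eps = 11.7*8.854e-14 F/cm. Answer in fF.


Step 1: eps_Si = 11.7 * 8.854e-14 = 1.035918e-12 F/cm
Step 2: W in cm = 1.59 * 1e-4 = 1.59e-04 cm
Step 3: C = 1.035918e-12 * 6.910e-05 / 1.59e-04 = 4.502008e-13 F
Step 4: C = 450.2 fF

450.2


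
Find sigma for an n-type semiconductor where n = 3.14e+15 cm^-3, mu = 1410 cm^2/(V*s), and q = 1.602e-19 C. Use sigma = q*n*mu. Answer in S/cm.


Step 1: sigma = q * n * mu
Step 2: sigma = 1.602e-19 * 3.14e+15 * 1410
Step 3: sigma = 7.093e-01 S/cm

7.093e-01


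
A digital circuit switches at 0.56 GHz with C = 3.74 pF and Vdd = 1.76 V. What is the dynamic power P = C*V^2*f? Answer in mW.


Step 1: V^2 = 1.76^2 = 3.0976 V^2
Step 2: P = C*V^2*f = 3.74e-12 F * 3.0976 * 0.56e9 Hz
Step 3: P = 6.48761344e-03 W
Step 4: P = 6.488 mW

6.488


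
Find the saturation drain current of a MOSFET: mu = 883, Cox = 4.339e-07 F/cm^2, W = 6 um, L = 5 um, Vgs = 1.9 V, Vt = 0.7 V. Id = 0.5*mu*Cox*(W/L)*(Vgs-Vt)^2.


Step 1: Overdrive voltage Vov = Vgs - Vt = 1.9 - 0.7 = 1.2 V
Step 2: W/L = 6/5 = 1.2
Step 3: Id = 0.5 * 883 * 4.339e-07 * 1.2 * 1.2^2
Step 4: Id = 3.31e-04 A

3.31e-04


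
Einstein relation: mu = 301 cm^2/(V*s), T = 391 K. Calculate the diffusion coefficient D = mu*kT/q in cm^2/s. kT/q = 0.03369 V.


Step 1: D = mu * (kT/q)
Step 2: D = 301 * 0.03369
Step 3: D = 10.14 cm^2/s

10.14


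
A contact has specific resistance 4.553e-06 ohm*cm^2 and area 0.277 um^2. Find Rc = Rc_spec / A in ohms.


Step 1: Convert area to cm^2: 0.277 um^2 = 2.7700e-09 cm^2
Step 2: Rc = Rc_spec / A = 4.553e-06 / 2.7700e-09
Step 3: Rc = 1.64e+03 ohms

1.64e+03


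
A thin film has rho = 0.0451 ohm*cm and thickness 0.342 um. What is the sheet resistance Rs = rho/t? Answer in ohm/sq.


Step 1: Convert thickness to cm: t = 0.342 um = 3.4200e-05 cm
Step 2: Rs = rho / t = 0.0451 / 3.4200e-05
Step 3: Rs = 1318.7 ohm/sq

1318.7


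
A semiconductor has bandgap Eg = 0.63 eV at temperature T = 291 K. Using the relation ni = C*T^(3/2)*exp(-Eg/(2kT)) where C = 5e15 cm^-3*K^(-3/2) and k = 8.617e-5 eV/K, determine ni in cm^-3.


Step 1: Compute kT = 8.617e-5 * 291 = 0.02507547 eV
Step 2: Exponent = -Eg/(2kT) = -0.63/(2*0.02507547) = -12.56208
Step 3: T^(3/2) = 291^1.5 = 4964.09
Step 4: ni = 5e15 * 4964.09 * exp(-12.56208) = 8.69e+13 cm^-3

8.69e+13


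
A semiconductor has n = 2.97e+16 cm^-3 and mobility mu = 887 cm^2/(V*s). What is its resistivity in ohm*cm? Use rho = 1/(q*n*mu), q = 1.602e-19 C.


Step 1: sigma = q * n * mu = 1.602e-19 * 2.97e+16 * 887 = 4.22029e+00 S/cm
Step 2: rho = 1 / sigma = 1 / 4.22029e+00 = 0.237 ohm*cm

0.237


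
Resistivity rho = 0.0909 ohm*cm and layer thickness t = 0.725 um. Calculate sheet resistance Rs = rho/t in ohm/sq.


Step 1: Convert thickness to cm: t = 0.725 um = 7.2500e-05 cm
Step 2: Rs = rho / t = 0.0909 / 7.2500e-05
Step 3: Rs = 1253.8 ohm/sq

1253.8


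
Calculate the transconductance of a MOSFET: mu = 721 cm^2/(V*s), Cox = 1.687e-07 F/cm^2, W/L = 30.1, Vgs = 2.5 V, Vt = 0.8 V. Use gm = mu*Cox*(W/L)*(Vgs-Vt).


Step 1: Vov = Vgs - Vt = 2.5 - 0.8 = 1.7 V
Step 2: gm = mu * Cox * (W/L) * Vov
Step 3: gm = 721 * 1.687e-07 * 30.1 * 1.7 = 6.22e-03 S

6.22e-03


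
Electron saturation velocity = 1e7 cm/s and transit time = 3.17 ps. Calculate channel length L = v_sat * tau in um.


Step 1: tau in seconds = 3.17 ps * 1e-12 = 3.1700e-12 s
Step 2: L = v_sat * tau = 1e7 * 3.1700e-12 = 3.1700e-05 cm
Step 3: L in um = 3.1700e-05 * 1e4 = 0.317 um

0.317


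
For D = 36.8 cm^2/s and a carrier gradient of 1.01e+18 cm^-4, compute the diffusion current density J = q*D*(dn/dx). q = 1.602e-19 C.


Step 1: J = q * D * (dn/dx)
Step 2: J = 1.602e-19 * 36.8 * 1.01e+18
Step 3: J = 5.95e+00 A/cm^2

5.95e+00


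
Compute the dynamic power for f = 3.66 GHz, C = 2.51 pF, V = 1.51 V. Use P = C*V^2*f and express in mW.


Step 1: V^2 = 1.51^2 = 2.2801 V^2
Step 2: P = C*V^2*f = 2.51e-12 F * 2.2801 * 3.66e9 Hz
Step 3: P = 2.094636666e-02 W
Step 4: P = 20.946 mW

20.946


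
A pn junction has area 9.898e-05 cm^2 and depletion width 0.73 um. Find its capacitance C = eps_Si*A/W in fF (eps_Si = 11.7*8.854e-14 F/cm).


Step 1: eps_Si = 11.7 * 8.854e-14 = 1.035918e-12 F/cm
Step 2: W in cm = 0.73 * 1e-4 = 7.30e-05 cm
Step 3: C = 1.035918e-12 * 9.898e-05 / 7.30e-05 = 1.404591e-12 F
Step 4: C = 1404.59 fF

1404.59


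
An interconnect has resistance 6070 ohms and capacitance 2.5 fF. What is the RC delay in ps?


Step 1: tau = R * C
Step 2: tau = 6070 * 2.5 fF = 6070 * 2.5e-15 F
Step 3: tau = 1.5175e-11 s = 15.175 ps

15.175


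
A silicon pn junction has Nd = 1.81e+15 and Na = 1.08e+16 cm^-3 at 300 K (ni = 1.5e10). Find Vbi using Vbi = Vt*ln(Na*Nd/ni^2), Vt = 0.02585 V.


Step 1: Compute Na*Nd/ni^2 = 1.08e+16 * 1.81e+15 / (1.5e10)^2 = 8.6880e+10
Step 2: ln(8.6880e+10) = 25.1878
Step 3: Vbi = 0.02585 * 25.1878 = 0.651 V

0.651


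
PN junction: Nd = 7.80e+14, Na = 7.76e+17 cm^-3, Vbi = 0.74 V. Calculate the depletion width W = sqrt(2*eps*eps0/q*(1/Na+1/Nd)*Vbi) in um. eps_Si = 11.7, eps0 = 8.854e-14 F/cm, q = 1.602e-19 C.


Step 1: 1/Na + 1/Nd = 1/7.76e+17 + 1/7.80e+14 = 1.28334e-15
Step 2: 2*eps*eps0/q = 2*11.7*8.854e-14/1.602e-19 = 1.293281e+07
Step 3: W^2 = 1.293281e+07 * 1.28334e-15 * 0.74 = 1.22819e-08
Step 4: W = sqrt(1.22819e-08) = 1.108e-04 cm = 1.108 um

1.108


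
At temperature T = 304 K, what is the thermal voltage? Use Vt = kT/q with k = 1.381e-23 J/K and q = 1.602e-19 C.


Step 1: kT = 1.381e-23 * 304 = 4.19824e-21 J
Step 2: Vt = kT/q = 4.19824e-21 / 1.602e-19
Step 3: Vt = 0.02621 V

0.02621


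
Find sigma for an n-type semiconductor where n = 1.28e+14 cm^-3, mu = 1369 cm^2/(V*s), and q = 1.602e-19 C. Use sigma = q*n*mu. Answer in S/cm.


Step 1: sigma = q * n * mu
Step 2: sigma = 1.602e-19 * 1.28e+14 * 1369
Step 3: sigma = 2.807e-02 S/cm

2.807e-02


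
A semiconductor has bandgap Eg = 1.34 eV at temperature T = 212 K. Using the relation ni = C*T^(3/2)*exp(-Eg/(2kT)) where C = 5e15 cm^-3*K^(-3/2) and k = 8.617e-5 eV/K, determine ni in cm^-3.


Step 1: Compute kT = 8.617e-5 * 212 = 0.01826804 eV
Step 2: Exponent = -Eg/(2kT) = -1.34/(2*0.01826804) = -36.67607
Step 3: T^(3/2) = 212^1.5 = 3086.77
Step 4: ni = 5e15 * 3086.77 * exp(-36.67607) = 1.82e+03 cm^-3

1.82e+03


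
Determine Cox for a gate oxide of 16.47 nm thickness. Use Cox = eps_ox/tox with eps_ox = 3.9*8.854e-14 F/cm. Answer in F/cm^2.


Step 1: eps_ox = 3.9 * 8.854e-14 = 3.45306e-13 F/cm
Step 2: tox in cm = 16.47 nm * 1e-7 = 1.6470e-06 cm
Step 3: Cox = 3.45306e-13 / 1.6470e-06 = 2.10e-07 F/cm^2

2.10e-07


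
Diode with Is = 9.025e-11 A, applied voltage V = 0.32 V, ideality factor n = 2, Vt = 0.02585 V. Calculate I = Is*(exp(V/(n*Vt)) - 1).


Step 1: V/(n*Vt) = 0.32/(2*0.02585) = 6.1896
Step 2: exp(6.1896) = 4.8765e+02
Step 3: I = 9.025e-11 * (4.8765e+02 - 1) = 4.39e-08 A

4.39e-08


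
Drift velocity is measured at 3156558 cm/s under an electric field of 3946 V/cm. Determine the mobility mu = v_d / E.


Step 1: mu = v_d / E
Step 2: mu = 3156558 / 3946
Step 3: mu = 799.94 cm^2/(V*s)

799.94


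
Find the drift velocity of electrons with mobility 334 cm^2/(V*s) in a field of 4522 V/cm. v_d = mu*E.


Step 1: v_d = mu * E
Step 2: v_d = 334 * 4522 = 1510348
Step 3: v_d = 1.51e+06 cm/s

1.51e+06


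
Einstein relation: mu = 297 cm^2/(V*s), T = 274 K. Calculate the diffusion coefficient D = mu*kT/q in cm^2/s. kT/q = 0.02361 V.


Step 1: D = mu * (kT/q)
Step 2: D = 297 * 0.02361
Step 3: D = 7.01 cm^2/s

7.01


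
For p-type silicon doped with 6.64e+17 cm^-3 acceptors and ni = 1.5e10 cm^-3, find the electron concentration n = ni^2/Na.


Step 1: Majority hole concentration p ≈ Na = 6.64e+17 cm^-3
Step 2: n = ni^2 / Na = (1.5e10)^2 / 6.64e+17
Step 3: n = 3.39e+02 cm^-3

3.39e+02


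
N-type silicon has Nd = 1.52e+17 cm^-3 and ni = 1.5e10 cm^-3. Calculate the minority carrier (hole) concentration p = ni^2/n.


Step 1: Since Nd >> ni, n ≈ Nd = 1.52e+17 cm^-3
Step 2: p = ni^2 / n = (1.5e10)^2 / 1.52e+17
Step 3: p = 2.25e20 / 1.52e+17 = 1.48e+03 cm^-3

1.48e+03
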